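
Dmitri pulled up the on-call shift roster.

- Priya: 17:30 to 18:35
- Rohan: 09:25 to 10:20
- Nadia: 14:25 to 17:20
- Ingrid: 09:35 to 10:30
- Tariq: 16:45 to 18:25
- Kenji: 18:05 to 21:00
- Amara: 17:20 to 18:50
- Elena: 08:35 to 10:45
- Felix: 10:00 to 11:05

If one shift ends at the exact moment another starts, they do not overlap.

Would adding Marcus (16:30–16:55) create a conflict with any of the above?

Elena: ends 10:45 at or before Marcus starts 16:30 → clear.
Rohan: ends 10:20 at or before Marcus starts 16:30 → clear.
Ingrid: ends 10:30 at or before Marcus starts 16:30 → clear.
Felix: ends 11:05 at or before Marcus starts 16:30 → clear.
Nadia: starts 14:25 before Marcus ends 16:55, and ends 17:20 after Marcus starts 16:30 → overlap.
Tariq: starts 16:45 before Marcus ends 16:55, and ends 18:25 after Marcus starts 16:30 → overlap.
Amara: starts 17:20 at or after Marcus ends 16:55 → clear.
Priya: starts 17:30 at or after Marcus ends 16:55 → clear.
Kenji: starts 18:05 at or after Marcus ends 16:55 → clear.
Marcus overlaps Nadia, Tariq.

Yes — it overlaps Nadia, Tariq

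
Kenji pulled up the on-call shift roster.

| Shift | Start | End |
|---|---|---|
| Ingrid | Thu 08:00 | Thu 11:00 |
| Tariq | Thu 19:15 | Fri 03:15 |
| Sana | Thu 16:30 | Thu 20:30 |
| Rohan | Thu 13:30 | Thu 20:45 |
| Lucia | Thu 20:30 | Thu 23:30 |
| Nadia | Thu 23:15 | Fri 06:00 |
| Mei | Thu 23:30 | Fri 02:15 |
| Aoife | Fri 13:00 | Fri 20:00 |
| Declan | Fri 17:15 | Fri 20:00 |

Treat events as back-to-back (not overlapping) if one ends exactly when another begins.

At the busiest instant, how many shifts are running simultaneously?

3

Sort all start/end points and keep a running count:
Thu 08:00 start Ingrid → 1
Thu 11:00 end Ingrid → 0
Thu 13:30 start Rohan → 1
Thu 16:30 start Sana → 2
Thu 19:15 start Tariq → 3
Thu 20:30 end Sana → 2
Thu 20:30 start Lucia → 3
Thu 20:45 end Rohan → 2
Thu 23:15 start Nadia → 3
Thu 23:30 end Lucia → 2
Thu 23:30 start Mei → 3
Fri 02:15 end Mei → 2
Fri 03:15 end Tariq → 1
Fri 06:00 end Nadia → 0
Fri 13:00 start Aoife → 1
Fri 17:15 start Declan → 2
Fri 20:00 end Aoife → 1
Fri 20:00 end Declan → 0
Peak is 3, at Thu 19:15 (Rohan, Sana, Tariq).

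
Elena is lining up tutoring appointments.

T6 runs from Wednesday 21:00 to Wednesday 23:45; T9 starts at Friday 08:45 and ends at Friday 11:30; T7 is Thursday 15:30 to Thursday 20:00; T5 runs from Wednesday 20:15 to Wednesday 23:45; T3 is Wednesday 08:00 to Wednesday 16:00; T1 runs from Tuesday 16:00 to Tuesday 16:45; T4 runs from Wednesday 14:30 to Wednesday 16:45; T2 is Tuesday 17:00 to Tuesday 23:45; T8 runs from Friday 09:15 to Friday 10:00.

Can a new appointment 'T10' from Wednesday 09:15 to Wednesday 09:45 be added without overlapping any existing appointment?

T1: ends Tuesday 16:45 at or before T10 starts Wednesday 09:15 → clear.
T2: ends Tuesday 23:45 at or before T10 starts Wednesday 09:15 → clear.
T3: starts Wednesday 08:00 before T10 ends Wednesday 09:45, and ends Wednesday 16:00 after T10 starts Wednesday 09:15 → overlap.
T4: starts Wednesday 14:30 at or after T10 ends Wednesday 09:45 → clear.
T5: starts Wednesday 20:15 at or after T10 ends Wednesday 09:45 → clear.
T6: starts Wednesday 21:00 at or after T10 ends Wednesday 09:45 → clear.
T7: starts Thursday 15:30 at or after T10 ends Wednesday 09:45 → clear.
T9: starts Friday 08:45 at or after T10 ends Wednesday 09:45 → clear.
T8: starts Friday 09:15 at or after T10 ends Wednesday 09:45 → clear.
T10 overlaps T3.

No — it overlaps T3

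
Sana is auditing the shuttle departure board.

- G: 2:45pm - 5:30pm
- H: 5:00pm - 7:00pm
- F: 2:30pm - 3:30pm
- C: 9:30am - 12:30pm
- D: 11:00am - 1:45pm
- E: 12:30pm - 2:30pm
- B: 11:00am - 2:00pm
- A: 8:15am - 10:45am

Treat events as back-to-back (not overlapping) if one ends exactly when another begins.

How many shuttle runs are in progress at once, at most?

Walk through starts and ends in time order (an end at T is processed before a start at T):
8:15am start A → 1
9:30am start C → 2
10:45am end A → 1
11:00am start B → 2
11:00am start D → 3
12:30pm end C → 2
12:30pm start E → 3
1:45pm end D → 2
2:00pm end B → 1
2:30pm end E → 0
2:30pm start F → 1
2:45pm start G → 2
3:30pm end F → 1
5:00pm start H → 2
5:30pm end G → 1
7:00pm end H → 0
Peak is 3, at 11:00am (B, C, D).

3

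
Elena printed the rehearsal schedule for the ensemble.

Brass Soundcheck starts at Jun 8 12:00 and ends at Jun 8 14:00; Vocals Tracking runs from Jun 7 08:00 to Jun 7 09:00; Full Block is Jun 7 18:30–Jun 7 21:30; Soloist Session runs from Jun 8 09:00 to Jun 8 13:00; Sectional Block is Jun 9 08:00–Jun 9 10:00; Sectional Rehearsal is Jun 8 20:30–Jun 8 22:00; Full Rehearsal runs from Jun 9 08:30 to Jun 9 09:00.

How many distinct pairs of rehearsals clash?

Sorted by start: Vocals Tracking, Full Block, Soloist Session, Brass Soundcheck, Sectional Rehearsal, Sectional Block, Full Rehearsal.
Full Block starts after Vocals Tracking ends, so Vocals Tracking has no further overlaps.
Soloist Session starts after Full Block ends, so Full Block has no further overlaps.
Brass Soundcheck starts before Soloist Session ends → Soloist Session and Brass Soundcheck overlap.
Sectional Rehearsal starts after Soloist Session ends, so Soloist Session has no further overlaps.
Sectional Rehearsal starts after Brass Soundcheck ends, so Brass Soundcheck has no further overlaps.
Sectional Block starts after Sectional Rehearsal ends, so Sectional Rehearsal has no further overlaps.
Full Rehearsal starts before Sectional Block ends → Sectional Block and Full Rehearsal overlap.
Overlapping pairs: Brass Soundcheck & Soloist Session, Full Rehearsal & Sectional Block — 2 in total.

2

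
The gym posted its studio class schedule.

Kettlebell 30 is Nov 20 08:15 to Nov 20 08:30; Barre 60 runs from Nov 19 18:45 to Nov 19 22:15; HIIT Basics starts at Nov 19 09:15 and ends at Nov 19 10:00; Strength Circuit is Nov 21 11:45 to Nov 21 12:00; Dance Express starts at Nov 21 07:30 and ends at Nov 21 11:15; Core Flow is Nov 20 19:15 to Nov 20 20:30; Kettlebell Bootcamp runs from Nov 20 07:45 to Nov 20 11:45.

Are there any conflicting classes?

Sorted by start: HIIT Basics, Barre 60, Kettlebell Bootcamp, Kettlebell 30, Core Flow, Dance Express, Strength Circuit.
Barre 60 starts after HIIT Basics ends, so nothing later overlaps HIIT Basics either.
Kettlebell Bootcamp starts after Barre 60 ends, so nothing later overlaps Barre 60 either.
Kettlebell 30 starts before Kettlebell Bootcamp ends → Kettlebell Bootcamp and Kettlebell 30 overlap.
That's a conflict, so the schedule is not conflict-free.

Yes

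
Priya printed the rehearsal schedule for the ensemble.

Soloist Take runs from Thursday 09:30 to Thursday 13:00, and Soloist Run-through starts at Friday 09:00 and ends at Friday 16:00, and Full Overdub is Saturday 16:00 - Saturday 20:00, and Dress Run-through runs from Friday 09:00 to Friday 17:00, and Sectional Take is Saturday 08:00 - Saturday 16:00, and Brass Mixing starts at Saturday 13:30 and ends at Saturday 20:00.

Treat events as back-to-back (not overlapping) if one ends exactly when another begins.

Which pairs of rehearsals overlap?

Brass Mixing & Full Overdub, Brass Mixing & Sectional Take, Dress Run-through & Soloist Run-through

Sorted by start: Soloist Take, Soloist Run-through, Dress Run-through, Sectional Take, Brass Mixing, Full Overdub.
Soloist Run-through starts after Soloist Take ends, so nothing later overlaps Soloist Take either.
Dress Run-through starts before Soloist Run-through ends → Soloist Run-through and Dress Run-through overlap.
Sectional Take starts after Soloist Run-through ends, so nothing later overlaps Soloist Run-through either.
Sectional Take starts after Dress Run-through ends, so nothing later overlaps Dress Run-through either.
Brass Mixing starts before Sectional Take ends → Sectional Take and Brass Mixing overlap.
Full Overdub starts exactly when Sectional Take ends (back-to-back, no overlap).
Full Overdub starts before Brass Mixing ends → Brass Mixing and Full Overdub overlap.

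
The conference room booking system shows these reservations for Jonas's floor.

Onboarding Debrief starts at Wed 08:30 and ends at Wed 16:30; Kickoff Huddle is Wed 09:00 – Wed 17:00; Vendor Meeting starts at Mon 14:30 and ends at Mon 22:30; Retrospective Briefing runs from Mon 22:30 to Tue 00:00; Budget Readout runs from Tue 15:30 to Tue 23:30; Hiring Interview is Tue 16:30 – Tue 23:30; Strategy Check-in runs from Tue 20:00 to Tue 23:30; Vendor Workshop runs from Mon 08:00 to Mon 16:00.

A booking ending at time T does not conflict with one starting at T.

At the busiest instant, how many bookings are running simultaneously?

3

Walk through starts and ends in time order (an end at T is processed before a start at T):
Mon 08:00 start Vendor Workshop → 1
Mon 14:30 start Vendor Meeting → 2
Mon 16:00 end Vendor Workshop → 1
Mon 22:30 end Vendor Meeting → 0
Mon 22:30 start Retrospective Briefing → 1
Tue 00:00 end Retrospective Briefing → 0
Tue 15:30 start Budget Readout → 1
Tue 16:30 start Hiring Interview → 2
Tue 20:00 start Strategy Check-in → 3
Tue 23:30 end Budget Readout → 2
Tue 23:30 end Hiring Interview → 1
Tue 23:30 end Strategy Check-in → 0
Wed 08:30 start Onboarding Debrief → 1
Wed 09:00 start Kickoff Huddle → 2
Wed 16:30 end Onboarding Debrief → 1
Wed 17:00 end Kickoff Huddle → 0
Peak is 3, at Tue 20:00 (Budget Readout, Hiring Interview, Strategy Check-in).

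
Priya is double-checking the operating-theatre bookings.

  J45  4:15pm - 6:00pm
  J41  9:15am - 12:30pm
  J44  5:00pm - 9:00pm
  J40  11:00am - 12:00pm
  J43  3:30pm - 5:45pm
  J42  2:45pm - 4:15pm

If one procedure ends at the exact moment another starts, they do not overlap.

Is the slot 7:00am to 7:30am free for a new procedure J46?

Yes — the slot is free

J41: starts 9:15am at or after J46 ends 7:30am → clear.
J40: starts 11:00am at or after J46 ends 7:30am → clear.
J42: starts 2:45pm at or after J46 ends 7:30am → clear.
J43: starts 3:30pm at or after J46 ends 7:30am → clear.
J45: starts 4:15pm at or after J46 ends 7:30am → clear.
J44: starts 5:00pm at or after J46 ends 7:30am → clear.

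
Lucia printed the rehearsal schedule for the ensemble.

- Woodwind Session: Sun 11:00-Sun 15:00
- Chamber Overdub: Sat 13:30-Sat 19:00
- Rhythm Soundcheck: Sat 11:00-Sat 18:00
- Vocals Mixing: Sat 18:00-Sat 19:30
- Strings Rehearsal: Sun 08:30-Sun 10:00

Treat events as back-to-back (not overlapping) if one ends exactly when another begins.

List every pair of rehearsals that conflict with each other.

Sorted by start: Rhythm Soundcheck, Chamber Overdub, Vocals Mixing, Strings Rehearsal, Woodwind Session.
Chamber Overdub starts before Rhythm Soundcheck ends → Rhythm Soundcheck and Chamber Overdub overlap.
Vocals Mixing starts exactly when Rhythm Soundcheck ends (back-to-back, no overlap) — done with Rhythm Soundcheck.
Vocals Mixing starts before Chamber Overdub ends → Chamber Overdub and Vocals Mixing overlap.
Strings Rehearsal starts after Chamber Overdub ends — done with Chamber Overdub.
Strings Rehearsal starts after Vocals Mixing ends — done with Vocals Mixing.
Woodwind Session starts after Strings Rehearsal ends.

Chamber Overdub & Rhythm Soundcheck, Chamber Overdub & Vocals Mixing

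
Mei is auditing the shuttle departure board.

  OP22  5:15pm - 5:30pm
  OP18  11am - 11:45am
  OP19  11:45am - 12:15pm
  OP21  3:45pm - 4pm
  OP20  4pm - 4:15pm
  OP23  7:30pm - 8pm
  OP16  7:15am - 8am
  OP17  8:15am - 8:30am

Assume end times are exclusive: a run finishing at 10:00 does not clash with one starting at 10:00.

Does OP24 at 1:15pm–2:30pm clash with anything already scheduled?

OP16: ends 8am at or before OP24 starts 1:15pm → clear.
OP17: ends 8:30am at or before OP24 starts 1:15pm → clear.
OP18: ends 11:45am at or before OP24 starts 1:15pm → clear.
OP19: ends 12:15pm at or before OP24 starts 1:15pm → clear.
OP21: starts 3:45pm at or after OP24 ends 2:30pm → clear.
OP20: starts 4pm at or after OP24 ends 2:30pm → clear.
OP22: starts 5:15pm at or after OP24 ends 2:30pm → clear.
OP23: starts 7:30pm at or after OP24 ends 2:30pm → clear.

No — it doesn't clash with anything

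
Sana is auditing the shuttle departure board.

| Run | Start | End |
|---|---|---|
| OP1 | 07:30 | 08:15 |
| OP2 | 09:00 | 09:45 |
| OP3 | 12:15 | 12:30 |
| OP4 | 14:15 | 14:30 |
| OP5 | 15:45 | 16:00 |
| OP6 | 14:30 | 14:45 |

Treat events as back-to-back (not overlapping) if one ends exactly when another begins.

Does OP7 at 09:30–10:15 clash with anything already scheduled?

Yes — it overlaps OP2

OP1: ends 08:15 at or before OP7 starts 09:30 → clear.
OP2: starts 09:00 before OP7 ends 10:15, and ends 09:45 after OP7 starts 09:30 → overlap.
OP3: starts 12:15 at or after OP7 ends 10:15 → clear.
OP4: starts 14:15 at or after OP7 ends 10:15 → clear.
OP6: starts 14:30 at or after OP7 ends 10:15 → clear.
OP5: starts 15:45 at or after OP7 ends 10:15 → clear.
OP7 overlaps OP2.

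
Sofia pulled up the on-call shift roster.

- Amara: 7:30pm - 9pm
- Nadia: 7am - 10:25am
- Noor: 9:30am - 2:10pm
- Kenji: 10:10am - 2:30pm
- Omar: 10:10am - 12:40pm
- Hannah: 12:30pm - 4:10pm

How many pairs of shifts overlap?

Two intervals overlap when each starts before the other ends.
Sorted by start: Nadia, Noor, Omar, Kenji, Hannah, Amara.
Noor starts before Nadia ends → Nadia and Noor overlap.
Omar starts before Nadia ends → Nadia and Omar overlap.
Kenji starts before Nadia ends → Nadia and Kenji overlap.
Hannah starts after Nadia ends — done with Nadia.
Omar starts before Noor ends → Noor and Omar overlap.
Kenji starts before Noor ends → Noor and Kenji overlap.
Hannah starts before Noor ends → Noor and Hannah overlap.
Amara starts after Noor ends.
Kenji starts before Omar ends → Omar and Kenji overlap.
Hannah starts before Omar ends → Omar and Hannah overlap.
Amara starts after Omar ends.
Hannah starts before Kenji ends → Kenji and Hannah overlap.
Amara starts after Kenji ends.
Amara starts after Hannah ends.
Overlapping pairs: Hannah & Kenji, Hannah & Noor, Hannah & Omar, Kenji & Nadia, Kenji & Noor, Kenji & Omar, Nadia & Noor, Nadia & Omar, Noor & Omar — 9 in total.

9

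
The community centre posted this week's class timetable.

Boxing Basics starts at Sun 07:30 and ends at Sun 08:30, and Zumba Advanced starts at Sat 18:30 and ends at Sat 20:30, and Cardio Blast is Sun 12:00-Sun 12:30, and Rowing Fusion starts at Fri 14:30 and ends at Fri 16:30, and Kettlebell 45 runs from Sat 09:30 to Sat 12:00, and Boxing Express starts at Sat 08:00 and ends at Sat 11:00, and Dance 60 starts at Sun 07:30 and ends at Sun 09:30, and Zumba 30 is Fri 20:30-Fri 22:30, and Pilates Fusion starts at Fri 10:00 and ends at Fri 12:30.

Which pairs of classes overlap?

Check each pair: they overlap iff neither finishes before the other starts.
Sorted by start: Pilates Fusion, Rowing Fusion, Zumba 30, Boxing Express, Kettlebell 45, Zumba Advanced, Boxing Basics, Dance 60, Cardio Blast.
Rowing Fusion starts after Pilates Fusion ends — done with Pilates Fusion.
Zumba 30 starts after Rowing Fusion ends — done with Rowing Fusion.
Boxing Express starts after Zumba 30 ends — done with Zumba 30.
Kettlebell 45 starts before Boxing Express ends → Boxing Express and Kettlebell 45 overlap.
Zumba Advanced starts after Boxing Express ends — done with Boxing Express.
Zumba Advanced starts after Kettlebell 45 ends — done with Kettlebell 45.
Boxing Basics starts after Zumba Advanced ends — done with Zumba Advanced.
Dance 60 starts before Boxing Basics ends → Boxing Basics and Dance 60 overlap.
Cardio Blast starts after Boxing Basics ends.
Cardio Blast starts after Dance 60 ends.

Boxing Basics & Dance 60, Boxing Express & Kettlebell 45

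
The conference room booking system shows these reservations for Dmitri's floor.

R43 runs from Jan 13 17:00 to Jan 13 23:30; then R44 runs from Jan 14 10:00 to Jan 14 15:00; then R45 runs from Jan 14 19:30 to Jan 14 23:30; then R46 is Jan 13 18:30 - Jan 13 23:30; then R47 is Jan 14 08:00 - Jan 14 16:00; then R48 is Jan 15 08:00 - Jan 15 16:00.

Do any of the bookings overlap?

Sorted by start: R43, R46, R47, R44, R45, R48.
R46 starts before R43 ends → R43 and R46 overlap.
That's a conflict, so the schedule is not conflict-free.

Yes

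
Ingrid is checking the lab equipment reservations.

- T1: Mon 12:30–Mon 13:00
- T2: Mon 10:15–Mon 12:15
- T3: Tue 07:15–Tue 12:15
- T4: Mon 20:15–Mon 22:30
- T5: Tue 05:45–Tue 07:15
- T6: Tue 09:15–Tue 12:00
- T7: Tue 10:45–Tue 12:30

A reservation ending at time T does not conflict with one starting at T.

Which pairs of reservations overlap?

Two intervals overlap when each starts before the other ends.
Sorted by start: T2, T1, T4, T5, T3, T6, T7.
T1 starts after T2 ends; T2 is clear from here.
T4 starts after T1 ends; T1 is clear from here.
T5 starts after T4 ends; T4 is clear from here.
T3 starts exactly when T5 ends (back-to-back, no overlap); T5 is clear from here.
T6 starts before T3 ends → T3 and T6 overlap.
T7 starts before T3 ends → T3 and T7 overlap.
T7 starts before T6 ends → T6 and T7 overlap.

T3 & T6, T3 & T7, T6 & T7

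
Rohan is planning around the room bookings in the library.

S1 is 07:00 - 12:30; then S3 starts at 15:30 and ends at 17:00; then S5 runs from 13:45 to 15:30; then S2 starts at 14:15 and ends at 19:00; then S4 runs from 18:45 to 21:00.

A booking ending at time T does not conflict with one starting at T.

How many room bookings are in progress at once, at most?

Sort all start/end points and keep a running count:
07:00 start S1 → 1
12:30 end S1 → 0
13:45 start S5 → 1
14:15 start S2 → 2
15:30 end S5 → 1
15:30 start S3 → 2
17:00 end S3 → 1
18:45 start S4 → 2
19:00 end S2 → 1
21:00 end S4 → 0
Peak is 2, at 14:15 (S2, S5).

2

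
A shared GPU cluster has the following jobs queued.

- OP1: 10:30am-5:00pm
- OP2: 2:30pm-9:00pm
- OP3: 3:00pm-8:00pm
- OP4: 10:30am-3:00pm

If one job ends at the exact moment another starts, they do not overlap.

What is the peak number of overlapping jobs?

3

Sweep the timeline, counting +1 at each start and −1 at each end (ends before starts at a tie):
10:30am start OP1 → 1
10:30am start OP4 → 2
2:30pm start OP2 → 3
3:00pm end OP4 → 2
3:00pm start OP3 → 3
5:00pm end OP1 → 2
8:00pm end OP3 → 1
9:00pm end OP2 → 0
Peak is 3, at 2:30pm (OP1, OP2, OP4).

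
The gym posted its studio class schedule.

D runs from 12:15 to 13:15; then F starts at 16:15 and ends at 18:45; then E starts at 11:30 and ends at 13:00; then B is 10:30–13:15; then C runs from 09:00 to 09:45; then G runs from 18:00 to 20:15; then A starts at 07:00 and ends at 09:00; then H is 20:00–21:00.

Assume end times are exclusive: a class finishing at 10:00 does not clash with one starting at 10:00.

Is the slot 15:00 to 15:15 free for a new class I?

A: ends 09:00 at or before I starts 15:00 → clear.
C: ends 09:45 at or before I starts 15:00 → clear.
B: ends 13:15 at or before I starts 15:00 → clear.
E: ends 13:00 at or before I starts 15:00 → clear.
D: ends 13:15 at or before I starts 15:00 → clear.
F: starts 16:15 at or after I ends 15:15 → clear.
G: starts 18:00 at or after I ends 15:15 → clear.
H: starts 20:00 at or after I ends 15:15 → clear.

Yes — the slot is free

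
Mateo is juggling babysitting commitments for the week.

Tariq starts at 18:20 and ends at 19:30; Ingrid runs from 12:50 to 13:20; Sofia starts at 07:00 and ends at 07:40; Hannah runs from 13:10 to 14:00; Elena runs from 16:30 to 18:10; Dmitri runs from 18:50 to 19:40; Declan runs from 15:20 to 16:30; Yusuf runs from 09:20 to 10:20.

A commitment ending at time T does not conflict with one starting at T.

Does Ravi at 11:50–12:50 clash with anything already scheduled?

No — it doesn't clash with anything

Sofia: ends 07:40 at or before Ravi starts 11:50 → clear.
Yusuf: ends 10:20 at or before Ravi starts 11:50 → clear.
Ingrid: starts 12:50 at or after Ravi ends 12:50 → clear.
Hannah: starts 13:10 at or after Ravi ends 12:50 → clear.
Declan: starts 15:20 at or after Ravi ends 12:50 → clear.
Elena: starts 16:30 at or after Ravi ends 12:50 → clear.
Tariq: starts 18:20 at or after Ravi ends 12:50 → clear.
Dmitri: starts 18:50 at or after Ravi ends 12:50 → clear.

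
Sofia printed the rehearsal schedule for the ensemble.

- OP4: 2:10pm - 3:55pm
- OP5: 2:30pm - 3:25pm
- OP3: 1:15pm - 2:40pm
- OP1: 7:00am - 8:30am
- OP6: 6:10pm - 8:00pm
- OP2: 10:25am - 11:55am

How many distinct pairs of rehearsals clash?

Sorted by start: OP1, OP2, OP3, OP4, OP5, OP6.
OP2 starts after OP1 ends, so OP1 has no further overlaps.
OP3 starts after OP2 ends, so OP2 has no further overlaps.
OP4 starts before OP3 ends → OP3 and OP4 overlap.
OP5 starts before OP3 ends → OP3 and OP5 overlap.
OP6 starts after OP3 ends.
OP5 starts before OP4 ends → OP4 and OP5 overlap.
OP6 starts after OP4 ends.
OP6 starts after OP5 ends.
Overlapping pairs: OP3 & OP4, OP3 & OP5, OP4 & OP5 — 3 in total.

3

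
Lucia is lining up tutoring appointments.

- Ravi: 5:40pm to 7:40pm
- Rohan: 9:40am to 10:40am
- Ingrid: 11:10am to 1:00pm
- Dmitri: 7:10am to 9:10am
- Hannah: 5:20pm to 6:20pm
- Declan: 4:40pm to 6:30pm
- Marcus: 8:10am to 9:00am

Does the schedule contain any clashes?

Two intervals overlap when each starts before the other ends.
Sorted by start: Dmitri, Marcus, Rohan, Ingrid, Declan, Hannah, Ravi.
Marcus starts before Dmitri ends → Dmitri and Marcus overlap.
That's a conflict, so the schedule is not conflict-free.

Yes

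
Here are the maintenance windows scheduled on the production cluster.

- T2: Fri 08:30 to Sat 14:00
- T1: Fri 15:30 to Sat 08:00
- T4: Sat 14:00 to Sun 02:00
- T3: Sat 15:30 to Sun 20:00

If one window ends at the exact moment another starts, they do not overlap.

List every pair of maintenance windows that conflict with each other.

T1 & T2, T3 & T4

Sorted by start: T2, T1, T4, T3.
T1 starts before T2 ends → T2 and T1 overlap.
T4 starts exactly when T2 ends (back-to-back, no overlap), so T2 has no further overlaps.
T4 starts after T1 ends, so T1 has no further overlaps.
T3 starts before T4 ends → T4 and T3 overlap.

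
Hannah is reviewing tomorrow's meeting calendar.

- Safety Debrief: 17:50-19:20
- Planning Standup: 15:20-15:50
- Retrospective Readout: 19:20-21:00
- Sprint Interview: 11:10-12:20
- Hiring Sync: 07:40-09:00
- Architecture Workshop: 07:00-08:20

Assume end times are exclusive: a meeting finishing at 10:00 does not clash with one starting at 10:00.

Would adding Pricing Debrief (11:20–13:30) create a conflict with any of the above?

Architecture Workshop: ends 08:20 at or before Pricing Debrief starts 11:20 → clear.
Hiring Sync: ends 09:00 at or before Pricing Debrief starts 11:20 → clear.
Sprint Interview: starts 11:10 before Pricing Debrief ends 13:30, and ends 12:20 after Pricing Debrief starts 11:20 → overlap.
Planning Standup: starts 15:20 at or after Pricing Debrief ends 13:30 → clear.
Safety Debrief: starts 17:50 at or after Pricing Debrief ends 13:30 → clear.
Retrospective Readout: starts 19:20 at or after Pricing Debrief ends 13:30 → clear.
Pricing Debrief overlaps Sprint Interview.

Yes — it overlaps Sprint Interview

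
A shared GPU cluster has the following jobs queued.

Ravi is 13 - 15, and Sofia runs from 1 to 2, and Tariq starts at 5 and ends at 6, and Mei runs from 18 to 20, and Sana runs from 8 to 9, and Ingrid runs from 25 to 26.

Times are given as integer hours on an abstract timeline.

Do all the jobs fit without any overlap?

Yes

Sorted by start: Sofia, Tariq, Sana, Ravi, Mei, Ingrid.
Tariq starts after Sofia ends, so nothing later overlaps Sofia either.
Sana starts after Tariq ends, so nothing later overlaps Tariq either.
Ravi starts after Sana ends, so nothing later overlaps Sana either.
Mei starts after Ravi ends, so nothing later overlaps Ravi either.
Ingrid starts after Mei ends.
Every pair is clear; the schedule has no overlaps.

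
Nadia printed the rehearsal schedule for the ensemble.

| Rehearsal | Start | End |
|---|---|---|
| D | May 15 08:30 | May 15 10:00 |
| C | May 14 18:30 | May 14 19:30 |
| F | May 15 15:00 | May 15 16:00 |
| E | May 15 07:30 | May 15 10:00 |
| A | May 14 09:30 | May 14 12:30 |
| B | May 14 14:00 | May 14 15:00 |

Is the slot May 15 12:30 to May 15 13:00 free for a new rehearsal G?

A: ends May 14 12:30 at or before G starts May 15 12:30 → clear.
B: ends May 14 15:00 at or before G starts May 15 12:30 → clear.
C: ends May 14 19:30 at or before G starts May 15 12:30 → clear.
E: ends May 15 10:00 at or before G starts May 15 12:30 → clear.
D: ends May 15 10:00 at or before G starts May 15 12:30 → clear.
F: starts May 15 15:00 at or after G ends May 15 13:00 → clear.

Yes — the slot is free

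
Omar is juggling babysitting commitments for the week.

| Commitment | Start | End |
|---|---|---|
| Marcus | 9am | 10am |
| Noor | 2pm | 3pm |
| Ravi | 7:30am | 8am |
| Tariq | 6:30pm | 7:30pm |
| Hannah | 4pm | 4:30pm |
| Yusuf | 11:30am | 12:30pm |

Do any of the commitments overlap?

Sorted by start: Ravi, Marcus, Yusuf, Noor, Hannah, Tariq.
Marcus starts after Ravi ends, so Ravi has no further overlaps.
Yusuf starts after Marcus ends, so Marcus has no further overlaps.
Noor starts after Yusuf ends, so Yusuf has no further overlaps.
Hannah starts after Noor ends, so Noor has no further overlaps.
Tariq starts after Hannah ends.
Every pair is clear; the schedule has no overlaps.

No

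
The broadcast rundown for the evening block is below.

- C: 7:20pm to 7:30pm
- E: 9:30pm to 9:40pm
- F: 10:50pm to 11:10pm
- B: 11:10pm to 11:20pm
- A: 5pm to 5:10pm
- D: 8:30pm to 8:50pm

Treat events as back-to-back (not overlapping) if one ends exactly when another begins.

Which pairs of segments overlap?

Check each pair: they overlap iff neither finishes before the other starts.
Sorted by start: A, C, D, E, F, B.
C starts after A ends — done with A.
D starts after C ends — done with C.
E starts after D ends — done with D.
F starts after E ends — done with E.
B starts exactly when F ends (back-to-back, no overlap).

no conflicts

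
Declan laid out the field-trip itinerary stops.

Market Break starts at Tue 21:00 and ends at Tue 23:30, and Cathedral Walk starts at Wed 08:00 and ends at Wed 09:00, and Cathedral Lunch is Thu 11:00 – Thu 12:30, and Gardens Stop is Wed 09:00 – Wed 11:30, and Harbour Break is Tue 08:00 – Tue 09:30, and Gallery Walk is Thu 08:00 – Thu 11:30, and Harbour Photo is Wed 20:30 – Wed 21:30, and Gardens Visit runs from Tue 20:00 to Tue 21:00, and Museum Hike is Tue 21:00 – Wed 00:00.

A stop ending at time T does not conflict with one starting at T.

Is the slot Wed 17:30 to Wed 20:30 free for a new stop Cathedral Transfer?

Yes — the slot is free

Harbour Break: ends Tue 09:30 at or before Cathedral Transfer starts Wed 17:30 → clear.
Gardens Visit: ends Tue 21:00 at or before Cathedral Transfer starts Wed 17:30 → clear.
Market Break: ends Tue 23:30 at or before Cathedral Transfer starts Wed 17:30 → clear.
Museum Hike: ends Wed 00:00 at or before Cathedral Transfer starts Wed 17:30 → clear.
Cathedral Walk: ends Wed 09:00 at or before Cathedral Transfer starts Wed 17:30 → clear.
Gardens Stop: ends Wed 11:30 at or before Cathedral Transfer starts Wed 17:30 → clear.
Harbour Photo: starts Wed 20:30 at or after Cathedral Transfer ends Wed 20:30 → clear.
Gallery Walk: starts Thu 08:00 at or after Cathedral Transfer ends Wed 20:30 → clear.
Cathedral Lunch: starts Thu 11:00 at or after Cathedral Transfer ends Wed 20:30 → clear.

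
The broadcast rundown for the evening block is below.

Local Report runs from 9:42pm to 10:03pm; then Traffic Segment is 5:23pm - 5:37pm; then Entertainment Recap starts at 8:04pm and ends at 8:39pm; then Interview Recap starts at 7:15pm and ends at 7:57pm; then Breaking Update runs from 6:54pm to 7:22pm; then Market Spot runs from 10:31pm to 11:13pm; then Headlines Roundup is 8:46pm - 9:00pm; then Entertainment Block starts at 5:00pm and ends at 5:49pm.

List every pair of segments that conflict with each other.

Sorted by start: Entertainment Block, Traffic Segment, Breaking Update, Interview Recap, Entertainment Recap, Headlines Roundup, Local Report, Market Spot.
Traffic Segment starts before Entertainment Block ends → Entertainment Block and Traffic Segment overlap.
Breaking Update starts after Entertainment Block ends, so nothing later overlaps Entertainment Block either.
Breaking Update starts after Traffic Segment ends, so nothing later overlaps Traffic Segment either.
Interview Recap starts before Breaking Update ends → Breaking Update and Interview Recap overlap.
Entertainment Recap starts after Breaking Update ends, so nothing later overlaps Breaking Update either.
Entertainment Recap starts after Interview Recap ends, so nothing later overlaps Interview Recap either.
Headlines Roundup starts after Entertainment Recap ends, so nothing later overlaps Entertainment Recap either.
Local Report starts after Headlines Roundup ends, so nothing later overlaps Headlines Roundup either.
Market Spot starts after Local Report ends.

Breaking Update & Interview Recap, Entertainment Block & Traffic Segment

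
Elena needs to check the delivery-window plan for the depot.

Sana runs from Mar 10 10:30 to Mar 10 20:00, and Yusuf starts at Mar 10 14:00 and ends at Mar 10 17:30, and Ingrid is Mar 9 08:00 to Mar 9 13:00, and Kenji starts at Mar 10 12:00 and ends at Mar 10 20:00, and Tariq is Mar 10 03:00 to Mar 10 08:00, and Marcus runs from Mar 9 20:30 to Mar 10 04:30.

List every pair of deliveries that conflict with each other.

Two intervals overlap when each starts before the other ends.
Sorted by start: Ingrid, Marcus, Tariq, Sana, Kenji, Yusuf.
Marcus starts after Ingrid ends, so Ingrid has no further overlaps.
Tariq starts before Marcus ends → Marcus and Tariq overlap.
Sana starts after Marcus ends, so Marcus has no further overlaps.
Sana starts after Tariq ends, so Tariq has no further overlaps.
Kenji starts before Sana ends → Sana and Kenji overlap.
Yusuf starts before Sana ends → Sana and Yusuf overlap.
Yusuf starts before Kenji ends → Kenji and Yusuf overlap.

Kenji & Sana, Kenji & Yusuf, Marcus & Tariq, Sana & Yusuf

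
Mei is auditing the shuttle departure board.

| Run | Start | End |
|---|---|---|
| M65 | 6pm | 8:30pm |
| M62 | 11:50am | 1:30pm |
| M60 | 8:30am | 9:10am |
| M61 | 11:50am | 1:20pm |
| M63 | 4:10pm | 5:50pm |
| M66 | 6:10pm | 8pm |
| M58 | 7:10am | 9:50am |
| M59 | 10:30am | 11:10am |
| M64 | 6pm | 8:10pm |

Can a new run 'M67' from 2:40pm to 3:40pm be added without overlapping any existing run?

M58: ends 9:50am at or before M67 starts 2:40pm → clear.
M60: ends 9:10am at or before M67 starts 2:40pm → clear.
M59: ends 11:10am at or before M67 starts 2:40pm → clear.
M61: ends 1:20pm at or before M67 starts 2:40pm → clear.
M62: ends 1:30pm at or before M67 starts 2:40pm → clear.
M63: starts 4:10pm at or after M67 ends 3:40pm → clear.
M64: starts 6pm at or after M67 ends 3:40pm → clear.
M65: starts 6pm at or after M67 ends 3:40pm → clear.
M66: starts 6:10pm at or after M67 ends 3:40pm → clear.

Yes — the slot is free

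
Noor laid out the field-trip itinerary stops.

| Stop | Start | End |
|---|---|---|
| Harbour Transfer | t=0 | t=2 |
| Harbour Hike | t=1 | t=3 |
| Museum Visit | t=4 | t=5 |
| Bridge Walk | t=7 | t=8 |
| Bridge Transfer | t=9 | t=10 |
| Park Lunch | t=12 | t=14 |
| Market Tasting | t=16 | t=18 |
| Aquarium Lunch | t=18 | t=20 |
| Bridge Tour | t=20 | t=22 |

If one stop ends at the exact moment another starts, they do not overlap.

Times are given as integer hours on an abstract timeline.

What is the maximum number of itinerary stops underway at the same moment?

2

Sort all start/end points and keep a running count:
t=0 start Harbour Transfer → 1
t=1 start Harbour Hike → 2
t=2 end Harbour Transfer → 1
t=3 end Harbour Hike → 0
t=4 start Museum Visit → 1
t=5 end Museum Visit → 0
t=7 start Bridge Walk → 1
t=8 end Bridge Walk → 0
t=9 start Bridge Transfer → 1
t=10 end Bridge Transfer → 0
t=12 start Park Lunch → 1
t=14 end Park Lunch → 0
t=16 start Market Tasting → 1
t=18 end Market Tasting → 0
t=18 start Aquarium Lunch → 1
t=20 end Aquarium Lunch → 0
t=20 start Bridge Tour → 1
t=22 end Bridge Tour → 0
Peak is 2, at t=1 (Harbour Hike, Harbour Transfer).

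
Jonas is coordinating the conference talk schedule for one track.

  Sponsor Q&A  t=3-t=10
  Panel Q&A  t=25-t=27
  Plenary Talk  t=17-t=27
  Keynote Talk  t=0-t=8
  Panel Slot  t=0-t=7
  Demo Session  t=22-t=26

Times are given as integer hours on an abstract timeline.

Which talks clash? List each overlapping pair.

Demo Session & Panel Q&A, Demo Session & Plenary Talk, Keynote Talk & Panel Slot, Keynote Talk & Sponsor Q&A, Panel Q&A & Plenary Talk, Panel Slot & Sponsor Q&A

Sorted by start: Panel Slot, Keynote Talk, Sponsor Q&A, Plenary Talk, Demo Session, Panel Q&A.
Keynote Talk starts before Panel Slot ends → Panel Slot and Keynote Talk overlap.
Sponsor Q&A starts before Panel Slot ends → Panel Slot and Sponsor Q&A overlap.
Plenary Talk starts after Panel Slot ends; Panel Slot is clear from here.
Sponsor Q&A starts before Keynote Talk ends → Keynote Talk and Sponsor Q&A overlap.
Plenary Talk starts after Keynote Talk ends; Keynote Talk is clear from here.
Plenary Talk starts after Sponsor Q&A ends; Sponsor Q&A is clear from here.
Demo Session starts before Plenary Talk ends → Plenary Talk and Demo Session overlap.
Panel Q&A starts before Plenary Talk ends → Plenary Talk and Panel Q&A overlap.
Panel Q&A starts before Demo Session ends → Demo Session and Panel Q&A overlap.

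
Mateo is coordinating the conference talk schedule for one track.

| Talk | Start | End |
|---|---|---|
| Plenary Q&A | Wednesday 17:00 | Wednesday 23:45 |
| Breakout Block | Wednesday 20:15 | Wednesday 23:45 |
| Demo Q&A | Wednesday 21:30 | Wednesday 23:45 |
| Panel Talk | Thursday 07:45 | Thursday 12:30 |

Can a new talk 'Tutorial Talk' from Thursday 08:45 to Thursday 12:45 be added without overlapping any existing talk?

No — it overlaps Panel Talk

Plenary Q&A: ends Wednesday 23:45 at or before Tutorial Talk starts Thursday 08:45 → clear.
Breakout Block: ends Wednesday 23:45 at or before Tutorial Talk starts Thursday 08:45 → clear.
Demo Q&A: ends Wednesday 23:45 at or before Tutorial Talk starts Thursday 08:45 → clear.
Panel Talk: starts Thursday 07:45 before Tutorial Talk ends Thursday 12:45, and ends Thursday 12:30 after Tutorial Talk starts Thursday 08:45 → overlap.
Tutorial Talk overlaps Panel Talk.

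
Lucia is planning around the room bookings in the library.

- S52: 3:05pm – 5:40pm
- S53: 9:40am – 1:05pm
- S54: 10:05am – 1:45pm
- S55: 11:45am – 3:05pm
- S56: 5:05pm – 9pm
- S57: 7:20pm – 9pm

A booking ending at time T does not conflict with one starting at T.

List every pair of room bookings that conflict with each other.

Two intervals overlap when each starts before the other ends.
Sorted by start: S53, S54, S55, S52, S56, S57.
S54 starts before S53 ends → S53 and S54 overlap.
S55 starts before S53 ends → S53 and S55 overlap.
S52 starts after S53 ends — done with S53.
S55 starts before S54 ends → S54 and S55 overlap.
S52 starts after S54 ends — done with S54.
S52 starts exactly when S55 ends (back-to-back, no overlap) — done with S55.
S56 starts before S52 ends → S52 and S56 overlap.
S57 starts after S52 ends.
S57 starts before S56 ends → S56 and S57 overlap.

S52 & S56, S53 & S54, S53 & S55, S54 & S55, S56 & S57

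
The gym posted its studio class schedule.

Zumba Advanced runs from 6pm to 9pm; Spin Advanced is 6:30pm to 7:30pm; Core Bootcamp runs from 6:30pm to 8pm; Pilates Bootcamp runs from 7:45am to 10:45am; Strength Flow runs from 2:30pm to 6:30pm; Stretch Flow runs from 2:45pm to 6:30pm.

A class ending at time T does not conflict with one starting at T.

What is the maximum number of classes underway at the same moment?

Sweep the timeline, counting +1 at each start and −1 at each end (ends before starts at a tie):
7:45am start Pilates Bootcamp → 1
10:45am end Pilates Bootcamp → 0
2:30pm start Strength Flow → 1
2:45pm start Stretch Flow → 2
6pm start Zumba Advanced → 3
6:30pm end Strength Flow → 2
6:30pm end Stretch Flow → 1
6:30pm start Core Bootcamp → 2
6:30pm start Spin Advanced → 3
7:30pm end Spin Advanced → 2
8pm end Core Bootcamp → 1
9pm end Zumba Advanced → 0
Peak is 3, at 6pm (Strength Flow, Stretch Flow, Zumba Advanced).

3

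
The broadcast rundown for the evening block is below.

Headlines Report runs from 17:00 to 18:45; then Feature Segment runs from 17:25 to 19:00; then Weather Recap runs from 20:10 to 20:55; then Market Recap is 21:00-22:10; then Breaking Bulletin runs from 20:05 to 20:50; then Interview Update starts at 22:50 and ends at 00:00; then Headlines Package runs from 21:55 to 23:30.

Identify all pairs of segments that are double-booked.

Breaking Bulletin & Weather Recap, Feature Segment & Headlines Report, Headlines Package & Interview Update, Headlines Package & Market Recap

Sorted by start: Headlines Report, Feature Segment, Breaking Bulletin, Weather Recap, Market Recap, Headlines Package, Interview Update.
Feature Segment starts before Headlines Report ends → Headlines Report and Feature Segment overlap.
Breaking Bulletin starts after Headlines Report ends; Headlines Report is clear from here.
Breaking Bulletin starts after Feature Segment ends; Feature Segment is clear from here.
Weather Recap starts before Breaking Bulletin ends → Breaking Bulletin and Weather Recap overlap.
Market Recap starts after Breaking Bulletin ends; Breaking Bulletin is clear from here.
Market Recap starts after Weather Recap ends; Weather Recap is clear from here.
Headlines Package starts before Market Recap ends → Market Recap and Headlines Package overlap.
Interview Update starts after Market Recap ends.
Interview Update starts before Headlines Package ends → Headlines Package and Interview Update overlap.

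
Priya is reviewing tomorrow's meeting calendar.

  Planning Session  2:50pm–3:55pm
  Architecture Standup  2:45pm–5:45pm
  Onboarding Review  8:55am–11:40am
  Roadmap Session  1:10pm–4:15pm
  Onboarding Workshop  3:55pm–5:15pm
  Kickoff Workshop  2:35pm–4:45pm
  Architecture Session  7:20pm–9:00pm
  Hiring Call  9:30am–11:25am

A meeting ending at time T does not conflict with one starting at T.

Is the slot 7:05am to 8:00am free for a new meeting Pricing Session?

Yes — the slot is free

Onboarding Review: starts 8:55am at or after Pricing Session ends 8:00am → clear.
Hiring Call: starts 9:30am at or after Pricing Session ends 8:00am → clear.
Roadmap Session: starts 1:10pm at or after Pricing Session ends 8:00am → clear.
Kickoff Workshop: starts 2:35pm at or after Pricing Session ends 8:00am → clear.
Architecture Standup: starts 2:45pm at or after Pricing Session ends 8:00am → clear.
Planning Session: starts 2:50pm at or after Pricing Session ends 8:00am → clear.
Onboarding Workshop: starts 3:55pm at or after Pricing Session ends 8:00am → clear.
Architecture Session: starts 7:20pm at or after Pricing Session ends 8:00am → clear.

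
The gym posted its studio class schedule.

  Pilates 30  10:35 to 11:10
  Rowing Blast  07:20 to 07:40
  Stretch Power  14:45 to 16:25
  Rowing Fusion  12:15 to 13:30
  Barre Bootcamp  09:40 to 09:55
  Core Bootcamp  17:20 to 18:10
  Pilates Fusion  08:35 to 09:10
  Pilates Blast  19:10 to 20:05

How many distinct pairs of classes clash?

Sorted by start: Rowing Blast, Pilates Fusion, Barre Bootcamp, Pilates 30, Rowing Fusion, Stretch Power, Core Bootcamp, Pilates Blast.
Pilates Fusion starts after Rowing Blast ends; Rowing Blast is clear from here.
Barre Bootcamp starts after Pilates Fusion ends; Pilates Fusion is clear from here.
Pilates 30 starts after Barre Bootcamp ends; Barre Bootcamp is clear from here.
Rowing Fusion starts after Pilates 30 ends; Pilates 30 is clear from here.
Stretch Power starts after Rowing Fusion ends; Rowing Fusion is clear from here.
Core Bootcamp starts after Stretch Power ends; Stretch Power is clear from here.
Pilates Blast starts after Core Bootcamp ends.
No pair overlaps.

0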